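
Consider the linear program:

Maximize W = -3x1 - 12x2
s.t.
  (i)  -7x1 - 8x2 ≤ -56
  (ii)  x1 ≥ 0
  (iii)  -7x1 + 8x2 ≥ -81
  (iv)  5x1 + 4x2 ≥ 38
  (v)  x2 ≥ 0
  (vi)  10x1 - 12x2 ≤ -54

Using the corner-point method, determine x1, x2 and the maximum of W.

x1 = 12/5, x2 = 13/2, maximum W = -426/5

Vertices and W = -3x1 - 12x2:
  (0, 19/2) → W = -114
  (351, 297) → W = -4617
  (12/5, 13/2) → W = -426/5
The feasible region is unbounded (it extends along (0, 1), (8, 7)), but W strictly decreases along every unbounded feasible direction, so there is no improving ray and the maximum is attained at a vertex.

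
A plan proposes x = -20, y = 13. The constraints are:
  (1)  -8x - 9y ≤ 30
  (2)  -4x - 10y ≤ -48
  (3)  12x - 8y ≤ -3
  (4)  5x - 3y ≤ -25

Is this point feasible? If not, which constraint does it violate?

Constraint (1): -8x - 9y = 43, which is not ≤ 30. All other constraints are satisfied.

not feasible — violates (1)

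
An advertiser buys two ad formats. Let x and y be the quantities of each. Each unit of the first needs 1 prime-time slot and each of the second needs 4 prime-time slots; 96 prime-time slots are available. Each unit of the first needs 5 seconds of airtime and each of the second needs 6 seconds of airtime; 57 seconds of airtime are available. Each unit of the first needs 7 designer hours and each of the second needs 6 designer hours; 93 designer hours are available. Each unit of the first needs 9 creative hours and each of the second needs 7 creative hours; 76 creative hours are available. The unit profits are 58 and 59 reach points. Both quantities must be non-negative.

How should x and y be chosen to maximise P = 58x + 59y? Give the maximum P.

x = 3, y = 7, maximum P = 587

The optimum lies where 5x + 6y = 57 and 9x + 7y = 76.
Solving simultaneously gives x = 3, y = 7.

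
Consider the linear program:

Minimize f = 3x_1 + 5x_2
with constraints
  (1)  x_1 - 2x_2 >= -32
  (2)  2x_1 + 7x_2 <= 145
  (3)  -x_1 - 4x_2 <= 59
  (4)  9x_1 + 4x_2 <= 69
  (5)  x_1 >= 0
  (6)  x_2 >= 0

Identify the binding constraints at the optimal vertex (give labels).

(5) and (6)

Feasible corners and f = 3x_1 + 5x_2:
  (5/11, 357/22) → f = 165/2
  (0, 16) → f = 80
  (23/3, 0) → f = 23
  (0, 0) → f = 0

The minimum is at (0, 0). Substituting into each constraint, equality holds for (5) and (6); the remaining constraints have slack.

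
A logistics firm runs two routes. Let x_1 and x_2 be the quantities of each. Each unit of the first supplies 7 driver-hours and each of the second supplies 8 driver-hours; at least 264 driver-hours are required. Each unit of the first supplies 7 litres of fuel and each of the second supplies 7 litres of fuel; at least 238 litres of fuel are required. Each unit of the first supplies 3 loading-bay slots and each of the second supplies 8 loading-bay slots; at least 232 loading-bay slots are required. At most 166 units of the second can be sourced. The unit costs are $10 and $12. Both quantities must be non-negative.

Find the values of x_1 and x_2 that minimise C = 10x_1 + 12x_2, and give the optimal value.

Vertices and C = 10x_1 + 12x_2:
  (0, 34) → C = 408
  (0, 166) → C = 1992
  (232/3, 0) → C = 2320/3
  (8, 26) → C = 392
The feasible region is unbounded (it extends along (1, 0)), but C strictly increases along every unbounded feasible direction, so there is no improving ray and the minimum is attained at a vertex.

The optimum lies where 7x_1 + 8x_2 = 264 and 7x_1 + 7x_2 = 238.
Solving simultaneously gives x_1 = 8, x_2 = 26.

x_1 = 8, x_2 = 26, minimum C = 392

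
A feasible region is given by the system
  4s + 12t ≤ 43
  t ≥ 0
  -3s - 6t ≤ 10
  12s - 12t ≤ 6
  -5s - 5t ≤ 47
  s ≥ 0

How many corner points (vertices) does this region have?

Intersecting each pair of boundary lines and keeping only the points that satisfy every inequality leaves:
  (49/16, 41/16)
  (0, 43/12)
  (1/2, 0)
  (0, 0)

4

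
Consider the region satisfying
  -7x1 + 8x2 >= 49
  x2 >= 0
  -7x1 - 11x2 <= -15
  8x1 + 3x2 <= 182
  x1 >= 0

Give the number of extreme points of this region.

3

The feasible vertices (each the meet of two boundaries and inside every other half-plane) are:
  (77/5, 98/5)
  (0, 49/8)
  (0, 182/3)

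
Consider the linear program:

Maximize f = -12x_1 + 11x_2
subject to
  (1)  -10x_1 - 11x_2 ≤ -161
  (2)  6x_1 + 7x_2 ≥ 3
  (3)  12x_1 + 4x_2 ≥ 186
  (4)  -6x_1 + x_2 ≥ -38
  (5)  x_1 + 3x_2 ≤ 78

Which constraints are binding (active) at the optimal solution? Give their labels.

(3) and (5)

Feasible corners and f = -12x_1 + 11x_2:
  (169/18, 55/3) → f = 89
  (123/16, 375/16) → f = 2649/16
  (192/19, 430/19) → f = 2426/19

The maximum is at (123/16, 375/16). Substituting into each constraint, equality holds for (3) and (5); the remaining constraints have slack.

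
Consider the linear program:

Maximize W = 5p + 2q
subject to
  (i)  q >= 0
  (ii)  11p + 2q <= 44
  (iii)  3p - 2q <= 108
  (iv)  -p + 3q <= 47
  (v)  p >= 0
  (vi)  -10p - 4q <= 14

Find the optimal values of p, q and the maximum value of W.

p = 38/35, q = 561/35, maximum W = 1312/35

Extreme points and W = 5p + 2q:
  (4, 0) → W = 20
  (0, 0) → W = 0
  (38/35, 561/35) → W = 1312/35
  (0, 47/3) → W = 94/3

The optimum lies where 11p + 2q = 44 and -p + 3q = 47.
Solving simultaneously gives p = 38/35, q = 561/35.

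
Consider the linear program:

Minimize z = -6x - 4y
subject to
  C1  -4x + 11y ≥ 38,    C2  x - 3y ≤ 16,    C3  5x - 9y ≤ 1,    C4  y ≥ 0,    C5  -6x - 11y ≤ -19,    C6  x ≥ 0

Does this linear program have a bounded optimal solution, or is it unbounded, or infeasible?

unbounded

From the feasible point (353/19, 194/19), moving in the direction (0, 1) keeps every constraint satisfied while z decreases without bound.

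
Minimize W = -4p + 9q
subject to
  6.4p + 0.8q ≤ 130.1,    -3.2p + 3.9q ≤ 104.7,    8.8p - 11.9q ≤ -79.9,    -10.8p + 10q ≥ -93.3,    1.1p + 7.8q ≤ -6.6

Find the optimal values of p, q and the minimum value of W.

Extreme points and W = -4p + 9q:
  (-11679/47, -8321/47) → W = -28173/47
  (-144/5, 209/65) → W = 9369/65
  (-70176/8173, 271/743) → W = 307533/8173

The binding constraints are -3.2p + 3.9q = 104.7 and 8.8p - 11.9q = -79.9.
Solving simultaneously gives p = -11679/47, q = -8321/47.

p = -11679/47, q = -8321/47, minimum W = -28173/47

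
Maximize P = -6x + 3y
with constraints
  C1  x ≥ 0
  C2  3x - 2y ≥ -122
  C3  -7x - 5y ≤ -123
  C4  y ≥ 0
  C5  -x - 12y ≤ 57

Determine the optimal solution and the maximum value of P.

x = 0, y = 61, maximum P = 183

Vertices and P = -6x + 3y:
  (0, 61) → P = 183
  (0, 123/5) → P = 369/5
  (123/7, 0) → P = -738/7
The feasible region is unbounded (it extends along (2, 3), (1, 0)), but P strictly decreases along every unbounded feasible direction, so there is no improving ray and the maximum is attained at a vertex.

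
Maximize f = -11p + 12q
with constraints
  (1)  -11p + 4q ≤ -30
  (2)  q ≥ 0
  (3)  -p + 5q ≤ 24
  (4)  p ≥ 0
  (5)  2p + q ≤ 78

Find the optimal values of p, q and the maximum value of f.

Corner points and f = -11p + 12q:
  (30/11, 0) → f = -30
  (82/17, 98/17) → f = 274/17
  (39, 0) → f = -429
  (366/11, 126/11) → f = -2514/11

The binding constraints are -11p + 4q = -30 and -p + 5q = 24.
Solving simultaneously gives p = 82/17, q = 98/17.

p = 82/17, q = 98/17, maximum f = 274/17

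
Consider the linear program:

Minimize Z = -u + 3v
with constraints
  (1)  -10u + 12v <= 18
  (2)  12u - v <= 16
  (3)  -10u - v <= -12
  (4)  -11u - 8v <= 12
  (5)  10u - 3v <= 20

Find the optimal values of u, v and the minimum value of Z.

u = 14/11, v = -8/11, minimum Z = -38/11

Corner points and Z = -u + 3v:
  (105/67, 188/67) → Z = 459/67
  (63/65, 30/13) → Z = 387/65
  (14/11, -8/11) → Z = -38/11

The binding constraints are 12u - v = 16 and -10u - v = -12.
Solving simultaneously gives u = 14/11, v = -8/11.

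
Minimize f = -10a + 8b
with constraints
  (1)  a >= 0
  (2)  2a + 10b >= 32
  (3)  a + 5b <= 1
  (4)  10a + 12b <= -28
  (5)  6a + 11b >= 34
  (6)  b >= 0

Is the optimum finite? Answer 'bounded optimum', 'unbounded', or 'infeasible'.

infeasible

Constraints 2a + 10b ≥ 32 and a + 5b ≤ 1 have parallel boundaries but demand opposite sides — no point can satisfy both, so the region is empty.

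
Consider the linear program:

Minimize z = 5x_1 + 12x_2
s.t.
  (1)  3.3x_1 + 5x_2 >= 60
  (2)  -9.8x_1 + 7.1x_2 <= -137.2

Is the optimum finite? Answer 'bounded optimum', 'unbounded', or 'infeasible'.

From the feasible point (111200/7243, 13524/7243), moving in the direction (5, -3.3) keeps every constraint satisfied while z decreases without bound.

unbounded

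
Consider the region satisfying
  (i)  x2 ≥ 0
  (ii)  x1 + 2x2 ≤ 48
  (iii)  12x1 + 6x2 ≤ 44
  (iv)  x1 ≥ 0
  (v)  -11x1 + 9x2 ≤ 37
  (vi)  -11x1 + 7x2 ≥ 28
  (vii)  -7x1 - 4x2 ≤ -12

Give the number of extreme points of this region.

Of the 21 pairwise boundary intersections, those satisfying every inequality are:
  (0, 37/9)
  (0, 4)
  (7/22, 9/2)

3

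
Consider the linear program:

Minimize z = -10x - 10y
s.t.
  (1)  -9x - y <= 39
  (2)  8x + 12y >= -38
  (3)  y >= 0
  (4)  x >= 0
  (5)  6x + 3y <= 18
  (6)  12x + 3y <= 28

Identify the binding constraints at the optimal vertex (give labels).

(4) and (5)

Extreme points and z = -10x - 10y:
  (0, 0) → z = 0
  (7/3, 0) → z = -70/3
  (0, 6) → z = -60
  (5/3, 8/3) → z = -130/3

The minimum is at (0, 6). Substituting into each constraint, equality holds for (4) and (5); the remaining constraints have slack.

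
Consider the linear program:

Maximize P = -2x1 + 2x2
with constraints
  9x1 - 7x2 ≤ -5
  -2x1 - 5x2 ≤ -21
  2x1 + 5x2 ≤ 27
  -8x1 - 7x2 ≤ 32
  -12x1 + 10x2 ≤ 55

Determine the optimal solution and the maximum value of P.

Extreme points and P = -2x1 + 2x2:
  (122/59, 199/59) → P = 154/59
  (164/59, 253/59) → P = 178/59
  (-13/16, 181/40) → P = 427/40
  (-1/16, 217/40) → P = 439/40

The optimum lies where 2x1 + 5x2 = 27 and -12x1 + 10x2 = 55.
Solving simultaneously gives x1 = -1/16, x2 = 217/40.

x1 = -1/16, x2 = 217/40, maximum P = 439/40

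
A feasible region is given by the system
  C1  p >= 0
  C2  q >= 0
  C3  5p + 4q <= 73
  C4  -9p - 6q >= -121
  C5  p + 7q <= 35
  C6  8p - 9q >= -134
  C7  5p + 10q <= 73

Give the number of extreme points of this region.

5

Intersecting each pair of boundary lines and keeping only the points that satisfy every inequality leaves:
  (0, 0)
  (0, 5)
  (121/9, 0)
  (193/15, 13/15)
  (161/25, 102/25)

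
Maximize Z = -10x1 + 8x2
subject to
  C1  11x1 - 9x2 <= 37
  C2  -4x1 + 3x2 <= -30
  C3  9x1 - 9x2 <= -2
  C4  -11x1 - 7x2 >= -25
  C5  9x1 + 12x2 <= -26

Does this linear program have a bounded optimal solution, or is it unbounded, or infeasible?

infeasible

The boundaries 9x1 - 9x2 = -2 and 9x1 + 12x2 = -26 meet at (-86/63, -8/7), but that point violates -4x1 + 3x2 ≤ -30. Every candidate vertex is excluded by some other constraint, so the feasible region is empty.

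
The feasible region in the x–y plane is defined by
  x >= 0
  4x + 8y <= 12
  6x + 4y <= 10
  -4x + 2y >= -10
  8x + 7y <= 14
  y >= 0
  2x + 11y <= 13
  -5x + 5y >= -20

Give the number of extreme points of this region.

5

Of the 28 pairwise boundary intersections, those satisfying every inequality are:
  (0, 0)
  (0, 13/11)
  (7/5, 2/5)
  (5/3, 0)
  (63/74, 38/37)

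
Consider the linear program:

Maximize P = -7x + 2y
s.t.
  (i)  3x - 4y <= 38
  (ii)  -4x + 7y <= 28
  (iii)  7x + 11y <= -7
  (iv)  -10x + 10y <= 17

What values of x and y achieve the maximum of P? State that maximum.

Corner points and P = -7x + 2y:
  (390/61, -287/61) → P = -3304/61
  (-224/5, -431/10) → P = 1137/5
  (-257/180, 49/180) → P = 1897/180

x = -224/5, y = -431/10, maximum P = 1137/5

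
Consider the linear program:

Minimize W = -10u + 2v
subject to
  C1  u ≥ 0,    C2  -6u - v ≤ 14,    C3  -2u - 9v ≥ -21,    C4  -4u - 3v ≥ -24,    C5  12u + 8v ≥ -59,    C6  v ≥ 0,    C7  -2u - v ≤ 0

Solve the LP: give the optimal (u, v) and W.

u = 6, v = 0, minimum W = -60

Feasible corners and W = -10u + 2v:
  (0, 7/3) → W = 14/3
  (0, 0) → W = 0
  (51/10, 6/5) → W = -243/5
  (6, 0) → W = -60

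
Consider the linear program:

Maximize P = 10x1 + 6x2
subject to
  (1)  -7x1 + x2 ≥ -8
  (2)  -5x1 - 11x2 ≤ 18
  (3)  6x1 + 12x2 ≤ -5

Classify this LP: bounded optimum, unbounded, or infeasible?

Corner points and P = 10x1 + 6x2:
  (35/41, -83/41) → P = -148/41
  (91/90, -83/90) → P = 206/45
The feasible region has finitely many vertices and no improving ray; the maximum is 206/45 at (91/90, -83/90).

bounded optimum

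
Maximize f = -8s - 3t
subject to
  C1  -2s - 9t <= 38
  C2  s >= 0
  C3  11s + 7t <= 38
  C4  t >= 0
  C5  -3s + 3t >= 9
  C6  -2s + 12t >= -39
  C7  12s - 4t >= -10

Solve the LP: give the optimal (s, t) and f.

Corner points and f = -8s - 3t:
  (17/18, 71/18) → f = -349/18
  (41/64, 283/64) → f = -1177/64
  (1/4, 13/4) → f = -47/4

The binding constraints are -3s + 3t = 9 and 12s - 4t = -10.
Solving simultaneously gives s = 1/4, t = 13/4.

s = 1/4, t = 13/4, maximum f = -47/4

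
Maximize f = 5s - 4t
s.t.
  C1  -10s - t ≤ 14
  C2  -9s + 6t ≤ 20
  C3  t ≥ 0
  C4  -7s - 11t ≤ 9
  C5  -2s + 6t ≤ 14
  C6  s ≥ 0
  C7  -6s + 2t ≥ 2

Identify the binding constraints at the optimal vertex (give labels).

C6 and C7

Vertices and f = 5s - 4t:
  (0, 7/3) → f = -28/3
  (1/2, 5/2) → f = -15/2
  (0, 1) → f = -4

The maximum is at (0, 1). Substituting into each constraint, equality holds for C6 and C7; the remaining constraints have slack.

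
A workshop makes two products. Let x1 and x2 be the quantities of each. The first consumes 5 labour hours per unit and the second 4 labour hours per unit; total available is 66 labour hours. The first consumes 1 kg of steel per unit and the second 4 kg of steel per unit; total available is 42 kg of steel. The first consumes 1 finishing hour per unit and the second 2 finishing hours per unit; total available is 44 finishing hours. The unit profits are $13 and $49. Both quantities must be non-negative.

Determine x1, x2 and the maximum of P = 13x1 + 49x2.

Extreme points and P = 13x1 + 49x2:
  (0, 0) → P = 0
  (0, 21/2) → P = 1029/2
  (66/5, 0) → P = 858/5
  (6, 9) → P = 519

The binding constraints are 5x1 + 4x2 = 66 and x1 + 4x2 = 42.
Solving simultaneously gives x1 = 6, x2 = 9.

x1 = 6, x2 = 9, maximum P = 519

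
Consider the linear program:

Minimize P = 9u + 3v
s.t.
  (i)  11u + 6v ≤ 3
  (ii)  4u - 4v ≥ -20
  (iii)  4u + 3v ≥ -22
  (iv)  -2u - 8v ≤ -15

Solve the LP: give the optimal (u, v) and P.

The optimum lies where 4u - 4v = -20 and -2u - 8v = -15.
Solving simultaneously gives u = -5/2, v = 5/2.

u = -5/2, v = 5/2, minimum P = -15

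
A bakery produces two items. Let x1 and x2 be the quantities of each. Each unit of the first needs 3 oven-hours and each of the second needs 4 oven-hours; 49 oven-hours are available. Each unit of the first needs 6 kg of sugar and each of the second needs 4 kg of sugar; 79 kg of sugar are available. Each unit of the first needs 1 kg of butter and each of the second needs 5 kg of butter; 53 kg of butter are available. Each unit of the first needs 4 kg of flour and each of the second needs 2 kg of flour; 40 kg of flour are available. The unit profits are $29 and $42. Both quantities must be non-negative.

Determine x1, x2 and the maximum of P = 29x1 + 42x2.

Extreme points and P = 29x1 + 42x2:
  (0, 0) → P = 0
  (0, 53/5) → P = 2226/5
  (10, 0) → P = 290
  (3, 10) → P = 507
  (31/5, 38/5) → P = 499

x1 = 3, x2 = 10, maximum P = 507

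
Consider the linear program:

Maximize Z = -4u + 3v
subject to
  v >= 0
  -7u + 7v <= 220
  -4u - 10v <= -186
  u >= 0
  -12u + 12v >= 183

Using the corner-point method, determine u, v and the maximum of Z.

Vertices and Z = -4u + 3v:
  (0, 220/7) → Z = 660/7
  (0, 93/5) → Z = 279/5
  (67/28, 247/14) → Z = 607/14
The feasible region is unbounded (it extends along (1, 1)), but Z strictly decreases along every unbounded feasible direction, so there is no improving ray and the maximum is attained at a vertex.

u = 0, v = 220/7, maximum Z = 660/7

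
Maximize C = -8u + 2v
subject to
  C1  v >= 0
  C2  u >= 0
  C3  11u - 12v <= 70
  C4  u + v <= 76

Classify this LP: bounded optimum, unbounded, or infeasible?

bounded optimum

Vertices and C = -8u + 2v:
  (0, 0) → C = 0
  (70/11, 0) → C = -560/11
  (0, 76) → C = 152
  (982/23, 766/23) → C = -6324/23
The feasible region has finitely many vertices and no improving ray; the maximum is 152 at (0, 76).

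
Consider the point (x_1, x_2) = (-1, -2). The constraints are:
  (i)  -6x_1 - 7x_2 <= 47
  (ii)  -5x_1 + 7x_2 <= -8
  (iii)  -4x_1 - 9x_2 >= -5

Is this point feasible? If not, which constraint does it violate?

feasible

(i): 20 ≤ 47 ✓
(ii): -9 ≤ -8 ✓
(iii): 22 ≥ -5 ✓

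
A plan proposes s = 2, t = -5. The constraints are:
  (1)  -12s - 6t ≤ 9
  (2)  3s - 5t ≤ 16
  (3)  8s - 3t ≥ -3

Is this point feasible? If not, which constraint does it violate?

not feasible — violates (2)

Constraint (2): 3s - 5t = 31, which is not ≤ 16. All other constraints are satisfied.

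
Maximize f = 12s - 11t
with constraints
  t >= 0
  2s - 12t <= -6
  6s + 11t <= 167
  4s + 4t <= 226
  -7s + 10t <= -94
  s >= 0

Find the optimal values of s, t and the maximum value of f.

Extreme points and f = 12s - 11t:
  (969/47, 185/47) → f = 9593/47
  (297/16, 115/32) → f = 5863/32
  (2704/137, 605/137) → f = 25793/137

s = 969/47, t = 185/47, maximum f = 9593/47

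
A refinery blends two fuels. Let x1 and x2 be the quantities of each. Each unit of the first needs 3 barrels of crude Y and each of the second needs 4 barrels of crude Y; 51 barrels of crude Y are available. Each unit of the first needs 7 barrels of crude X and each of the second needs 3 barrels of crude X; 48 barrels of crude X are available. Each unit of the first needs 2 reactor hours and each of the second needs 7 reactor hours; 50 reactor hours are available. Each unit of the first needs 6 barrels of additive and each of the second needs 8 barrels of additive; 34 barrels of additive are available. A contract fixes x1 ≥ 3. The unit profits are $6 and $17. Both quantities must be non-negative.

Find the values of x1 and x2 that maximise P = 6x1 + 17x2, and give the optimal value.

x1 = 3, x2 = 2, maximum P = 52

Feasible corners and P = 6x1 + 17x2:
  (17/3, 0) → P = 34
  (3, 0) → P = 18
  (3, 2) → P = 52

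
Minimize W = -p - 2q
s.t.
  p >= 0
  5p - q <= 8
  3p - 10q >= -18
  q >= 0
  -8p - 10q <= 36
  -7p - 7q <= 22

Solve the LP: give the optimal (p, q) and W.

p = 98/47, q = 114/47, minimum W = -326/47

Vertices and W = -p - 2q:
  (0, 9/5) → W = -18/5
  (0, 0) → W = 0
  (98/47, 114/47) → W = -326/47
  (8/5, 0) → W = -8/5

The optimum lies where 5p - q = 8 and 3p - 10q = -18.
Solving simultaneously gives p = 98/47, q = 114/47.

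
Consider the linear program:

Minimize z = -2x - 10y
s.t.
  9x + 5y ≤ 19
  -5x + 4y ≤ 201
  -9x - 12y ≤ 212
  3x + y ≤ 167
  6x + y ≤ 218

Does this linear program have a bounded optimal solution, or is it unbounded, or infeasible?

bounded optimum

Extreme points and z = -2x - 10y:
  (-929/61, 1904/61) → z = -17182/61
  (184/9, -33) → z = 2602/9
  (-815/24, 749/96) → z = -485/48
The feasible region has finitely many vertices and no improving ray; the minimum is -17182/61 at (-929/61, 1904/61).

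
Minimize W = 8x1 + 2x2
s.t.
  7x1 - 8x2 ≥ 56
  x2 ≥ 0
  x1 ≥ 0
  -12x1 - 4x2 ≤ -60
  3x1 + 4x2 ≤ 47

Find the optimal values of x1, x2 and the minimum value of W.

Vertices and W = 8x1 + 2x2:
  (8, 0) → W = 64
  (150/13, 161/52) → W = 197/2
  (47/3, 0) → W = 376/3

The binding constraints are 7x1 - 8x2 = 56 and x2 = 0.
Solving simultaneously gives x1 = 8, x2 = 0.

x1 = 8, x2 = 0, minimum W = 64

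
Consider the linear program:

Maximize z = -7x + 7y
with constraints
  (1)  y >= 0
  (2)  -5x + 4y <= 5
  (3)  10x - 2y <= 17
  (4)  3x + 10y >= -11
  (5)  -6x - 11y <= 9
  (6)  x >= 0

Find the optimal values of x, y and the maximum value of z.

Feasible corners and z = -7x + 7y:
  (17/10, 0) → z = -119/10
  (0, 0) → z = 0
  (13/5, 9/2) → z = 133/10
  (0, 5/4) → z = 35/4

The binding constraints are -5x + 4y = 5 and 10x - 2y = 17.
Solving simultaneously gives x = 13/5, y = 9/2.

x = 13/5, y = 9/2, maximum z = 133/10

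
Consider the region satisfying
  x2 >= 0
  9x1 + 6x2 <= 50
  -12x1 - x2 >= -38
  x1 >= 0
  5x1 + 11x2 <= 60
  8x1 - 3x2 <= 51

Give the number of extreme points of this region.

Pairwise boundary intersections that survive every other constraint:
  (19/6, 0)
  (0, 0)
  (178/63, 86/21)
  (190/69, 290/69)
  (0, 60/11)

5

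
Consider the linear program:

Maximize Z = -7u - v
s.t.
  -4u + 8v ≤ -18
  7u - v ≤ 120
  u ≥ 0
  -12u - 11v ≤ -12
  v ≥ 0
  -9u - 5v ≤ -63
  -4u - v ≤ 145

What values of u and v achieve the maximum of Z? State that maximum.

u = 297/46, v = 45/46, maximum Z = -1062/23

The optimum lies where -4u + 8v = -18 and -9u - 5v = -63.
Solving simultaneously gives u = 297/46, v = 45/46.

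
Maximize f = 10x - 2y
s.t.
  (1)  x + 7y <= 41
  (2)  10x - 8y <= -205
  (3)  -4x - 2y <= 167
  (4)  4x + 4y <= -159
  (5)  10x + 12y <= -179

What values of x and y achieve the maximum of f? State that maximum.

x = -523/18, y = -385/36, maximum f = -1615/6

Corner points and f = 10x - 2y:
  (-873/26, -425/26) → f = -3940/13
  (-523/18, -385/36) → f = -1615/6
  (-175/4, 4) → f = -891/2

The optimum lies where 10x - 8y = -205 and 4x + 4y = -159.
Solving simultaneously gives x = -523/18, y = -385/36.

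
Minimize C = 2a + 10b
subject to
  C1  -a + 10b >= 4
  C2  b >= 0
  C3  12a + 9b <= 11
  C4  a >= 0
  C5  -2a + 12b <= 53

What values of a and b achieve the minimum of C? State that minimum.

a = 0, b = 2/5, minimum C = 4

Vertices and C = 2a + 10b:
  (74/129, 59/129) → C = 246/43
  (0, 2/5) → C = 4
  (0, 11/9) → C = 110/9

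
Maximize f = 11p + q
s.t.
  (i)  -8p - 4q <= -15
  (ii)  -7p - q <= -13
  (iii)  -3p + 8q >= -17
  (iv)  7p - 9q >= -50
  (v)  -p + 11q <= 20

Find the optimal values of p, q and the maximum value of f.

Feasible corners and f = 11p + q:
  (37/20, 1/20) → f = 102/5
  (47/19, -91/76) → f = 1977/76
  (41/26, 51/26) → f = 251/13
  (347/25, 77/25) → f = 3894/25

p = 347/25, q = 77/25, maximum f = 3894/25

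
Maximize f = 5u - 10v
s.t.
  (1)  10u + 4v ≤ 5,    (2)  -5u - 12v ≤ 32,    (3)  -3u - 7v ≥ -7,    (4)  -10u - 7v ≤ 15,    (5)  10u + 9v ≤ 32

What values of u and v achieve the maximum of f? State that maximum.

u = 47/25, v = -69/20, maximum f = 439/10

Extreme points and f = 5u - 10v:
  (47/25, -69/20) → f = 439/10
  (7/58, 55/58) → f = -515/58
  (44/85, -49/17) → f = 534/17
  (-22/7, 115/49) → f = -1920/49

The optimum lies where 10u + 4v = 5 and -5u - 12v = 32.
Solving simultaneously gives u = 47/25, v = -69/20.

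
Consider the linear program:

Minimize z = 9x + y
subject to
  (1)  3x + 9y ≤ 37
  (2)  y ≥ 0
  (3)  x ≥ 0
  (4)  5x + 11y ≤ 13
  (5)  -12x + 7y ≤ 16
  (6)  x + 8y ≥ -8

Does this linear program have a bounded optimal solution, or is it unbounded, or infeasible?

Vertices and z = 9x + y:
  (0, 0) → z = 0
  (13/5, 0) → z = 117/5
  (0, 13/11) → z = 13/11
The feasible region has finitely many vertices and no improving ray; the minimum is 0 at (0, 0).

bounded optimum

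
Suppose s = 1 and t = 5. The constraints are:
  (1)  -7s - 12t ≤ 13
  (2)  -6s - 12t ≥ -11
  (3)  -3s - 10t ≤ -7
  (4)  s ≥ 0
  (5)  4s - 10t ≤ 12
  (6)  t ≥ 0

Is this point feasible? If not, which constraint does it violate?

not feasible — violates (2)

Constraint (2): -6s - 12t = -66, which is not ≥ -11. All other constraints are satisfied.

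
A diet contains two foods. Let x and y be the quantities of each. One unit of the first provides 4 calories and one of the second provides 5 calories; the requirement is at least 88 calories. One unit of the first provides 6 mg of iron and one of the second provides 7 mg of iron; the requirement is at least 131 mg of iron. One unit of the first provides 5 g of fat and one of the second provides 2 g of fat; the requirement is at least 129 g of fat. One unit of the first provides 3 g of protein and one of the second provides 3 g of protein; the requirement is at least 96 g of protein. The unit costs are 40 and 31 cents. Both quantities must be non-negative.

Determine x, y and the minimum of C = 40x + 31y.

The feasible region is unbounded (it extends along (0, 1), (1, 0)), but C strictly increases along every unbounded feasible direction, so there is no improving ray and the minimum is attained at a vertex.

x = 65/3, y = 31/3, minimum C = 1187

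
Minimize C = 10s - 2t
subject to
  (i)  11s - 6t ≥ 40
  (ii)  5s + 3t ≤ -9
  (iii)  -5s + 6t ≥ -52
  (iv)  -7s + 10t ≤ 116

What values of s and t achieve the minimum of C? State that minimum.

Vertices and C = 10s - 2t:
  (22/21, -299/63) → C = 1258/63
  (-2, -31/3) → C = 2/3
  (34/15, -61/9) → C = 326/9

At the optimal vertex, 11s - 6t = 40 and -5s + 6t = -52.
Solving simultaneously gives s = -2, t = -31/3.

s = -2, t = -31/3, minimum C = 2/3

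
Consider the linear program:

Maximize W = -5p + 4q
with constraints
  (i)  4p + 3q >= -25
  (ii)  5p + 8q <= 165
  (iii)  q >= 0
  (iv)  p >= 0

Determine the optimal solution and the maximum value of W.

p = 0, q = 165/8, maximum W = 165/2

Corner points and W = -5p + 4q:
  (33, 0) → W = -165
  (0, 165/8) → W = 165/2
  (0, 0) → W = 0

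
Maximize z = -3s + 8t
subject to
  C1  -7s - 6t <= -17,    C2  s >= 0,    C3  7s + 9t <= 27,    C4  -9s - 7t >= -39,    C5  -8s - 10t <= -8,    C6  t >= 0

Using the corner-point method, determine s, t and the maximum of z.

Corner points and z = -3s + 8t:
  (0, 17/6) → z = 68/3
  (17/7, 0) → z = -51/7
  (0, 3) → z = 24
  (27/7, 0) → z = -81/7

s = 0, t = 3, maximum z = 24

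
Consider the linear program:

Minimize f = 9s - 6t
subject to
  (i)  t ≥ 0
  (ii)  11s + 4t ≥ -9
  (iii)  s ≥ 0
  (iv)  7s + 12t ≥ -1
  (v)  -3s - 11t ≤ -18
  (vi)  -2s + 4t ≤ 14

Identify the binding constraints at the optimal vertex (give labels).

Vertices and f = 9s - 6t:
  (6, 0) → f = 54
  (0, 18/11) → f = -108/11
  (0, 7/2) → f = -21
The feasible region is unbounded (it extends along (2, 1), (1, 0)), but f strictly increases along every unbounded feasible direction, so there is no improving ray and the minimum is attained at a vertex.

The minimum is at (0, 7/2). Substituting into each constraint, equality holds for (iii) and (vi); the remaining constraints have slack.

(iii) and (vi)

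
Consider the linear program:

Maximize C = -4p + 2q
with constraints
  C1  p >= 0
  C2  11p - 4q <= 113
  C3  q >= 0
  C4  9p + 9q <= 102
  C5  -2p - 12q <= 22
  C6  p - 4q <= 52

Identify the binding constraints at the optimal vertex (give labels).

Vertices and C = -4p + 2q:
  (0, 0) → C = 0
  (0, 34/3) → C = 68/3
  (113/11, 0) → C = -452/11
  (95/9, 7/9) → C = -122/3

The maximum is at (0, 34/3). Substituting into each constraint, equality holds for C1 and C4; the remaining constraints have slack.

C1 and C4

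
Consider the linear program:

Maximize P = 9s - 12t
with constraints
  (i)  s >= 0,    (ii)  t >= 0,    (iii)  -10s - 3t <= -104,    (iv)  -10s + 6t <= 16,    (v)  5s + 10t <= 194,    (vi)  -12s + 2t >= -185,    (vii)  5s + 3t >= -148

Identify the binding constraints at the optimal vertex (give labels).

(ii) and (vi)

Vertices and P = 9s - 12t:
  (52/5, 0) → P = 468/5
  (185/12, 0) → P = 555/4
  (32/5, 40/3) → P = -512/5
  (502/65, 202/13) → P = -7602/65
  (1119/65, 1403/130) → P = 1653/65

The maximum is at (185/12, 0). Substituting into each constraint, equality holds for (ii) and (vi); the remaining constraints have slack.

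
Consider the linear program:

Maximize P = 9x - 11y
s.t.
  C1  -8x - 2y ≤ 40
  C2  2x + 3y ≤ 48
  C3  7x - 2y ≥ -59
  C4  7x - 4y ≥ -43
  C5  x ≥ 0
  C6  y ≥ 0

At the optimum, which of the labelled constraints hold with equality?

C2 and C6

Corner points and P = 9x - 11y:
  (63/29, 422/29) → P = -4075/29
  (24, 0) → P = 216
  (0, 43/4) → P = -473/4
  (0, 0) → P = 0

The maximum is at (24, 0). Substituting into each constraint, equality holds for C2 and C6; the remaining constraints have slack.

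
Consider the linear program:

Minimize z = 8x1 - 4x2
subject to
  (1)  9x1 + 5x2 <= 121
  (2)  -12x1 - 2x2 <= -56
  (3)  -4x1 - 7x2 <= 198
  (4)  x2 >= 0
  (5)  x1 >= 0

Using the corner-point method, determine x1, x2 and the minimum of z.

Vertices and z = 8x1 - 4x2:
  (19/21, 158/7) → z = -1744/21
  (121/9, 0) → z = 968/9
  (14/3, 0) → z = 112/3

At the optimal vertex, 9x1 + 5x2 = 121 and -12x1 - 2x2 = -56.
Solving simultaneously gives x1 = 19/21, x2 = 158/7.

x1 = 19/21, x2 = 158/7, minimum z = -1744/21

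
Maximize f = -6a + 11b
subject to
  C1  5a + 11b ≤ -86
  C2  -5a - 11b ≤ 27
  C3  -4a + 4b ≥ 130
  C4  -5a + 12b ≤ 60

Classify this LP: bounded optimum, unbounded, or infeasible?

Constraints 5a + 11b ≤ -86 and -5a - 11b ≤ 27 have parallel boundaries but demand opposite sides — no point can satisfy both, so the region is empty.

infeasible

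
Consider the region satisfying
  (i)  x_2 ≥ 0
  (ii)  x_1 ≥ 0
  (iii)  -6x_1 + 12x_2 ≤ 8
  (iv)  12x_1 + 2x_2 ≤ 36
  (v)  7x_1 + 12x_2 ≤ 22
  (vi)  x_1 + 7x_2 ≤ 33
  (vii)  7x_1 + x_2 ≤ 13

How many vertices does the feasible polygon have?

Of the 21 pairwise boundary intersections, those satisfying every inequality are:
  (0, 0)
  (13/7, 0)
  (0, 2/3)
  (14/13, 47/39)
  (134/77, 9/11)

5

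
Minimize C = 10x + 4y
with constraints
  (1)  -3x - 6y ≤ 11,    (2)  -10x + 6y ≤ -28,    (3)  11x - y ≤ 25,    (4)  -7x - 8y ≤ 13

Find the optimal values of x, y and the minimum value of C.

Extreme points and C = 10x + 4y:
  (17/13, -97/39) → C = 122/39
  (139/69, -196/69) → C = 202/23
  (61/28, -29/28) → C = 247/14

The binding constraints are -3x - 6y = 11 and -10x + 6y = -28.
Solving simultaneously gives x = 17/13, y = -97/39.

x = 17/13, y = -97/39, minimum C = 122/39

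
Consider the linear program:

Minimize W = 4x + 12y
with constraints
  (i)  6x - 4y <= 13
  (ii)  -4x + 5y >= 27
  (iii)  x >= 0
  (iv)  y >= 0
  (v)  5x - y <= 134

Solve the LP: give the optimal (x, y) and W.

Extreme points and W = 4x + 12y:
  (173/14, 107/7) → W = 1630/7
  (523/14, 739/14) → W = 5480/7
  (0, 27/5) → W = 324/5
The feasible region is unbounded (it extends along (0, 1), (1, 5)), but W strictly increases along every unbounded feasible direction, so there is no improving ray and the minimum is attained at a vertex.

The optimum lies where -4x + 5y = 27 and x = 0.
Solving simultaneously gives x = 0, y = 27/5.

x = 0, y = 27/5, minimum W = 324/5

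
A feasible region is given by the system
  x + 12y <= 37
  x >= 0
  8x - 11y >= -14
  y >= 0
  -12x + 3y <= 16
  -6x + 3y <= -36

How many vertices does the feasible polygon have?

3

The feasible vertices (each the meet of two boundaries and inside every other half-plane) are:
  (37, 0)
  (181/25, 62/25)
  (6, 0)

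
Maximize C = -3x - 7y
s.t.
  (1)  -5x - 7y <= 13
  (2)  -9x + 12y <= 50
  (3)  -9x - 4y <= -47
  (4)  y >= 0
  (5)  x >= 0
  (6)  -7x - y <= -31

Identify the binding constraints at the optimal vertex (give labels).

(3) and (4)

Feasible corners and C = -3x - 7y:
  (322/93, 629/93) → C = -5369/93
  (47/9, 0) → C = -47/3
  (77/19, 50/19) → C = -581/19
The feasible region is unbounded (it extends along (4, 3), (1, 0)), but C strictly decreases along every unbounded feasible direction, so there is no improving ray and the maximum is attained at a vertex.

The maximum is at (47/9, 0). Substituting into each constraint, equality holds for (3) and (4); the remaining constraints have slack.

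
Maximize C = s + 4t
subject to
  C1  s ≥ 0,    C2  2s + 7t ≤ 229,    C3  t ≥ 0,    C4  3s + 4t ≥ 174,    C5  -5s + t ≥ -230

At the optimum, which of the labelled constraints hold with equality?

C2 and C4

Extreme points and C = s + 4t:
  (302/13, 339/13) → C = 1658/13
  (1839/37, 685/37) → C = 4579/37
  (1094/23, 180/23) → C = 1814/23

The maximum is at (302/13, 339/13). Substituting into each constraint, equality holds for C2 and C4; the remaining constraints have slack.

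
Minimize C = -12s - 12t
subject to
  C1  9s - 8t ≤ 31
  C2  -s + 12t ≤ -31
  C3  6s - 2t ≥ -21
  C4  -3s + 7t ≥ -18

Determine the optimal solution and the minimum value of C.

Extreme points and C = -12s - 12t:
  (-157/35, -207/70) → C = 3126/35
  (-1/29, -75/29) → C = 912/29
  (-61/12, -19/4) → C = 118

The binding constraints are -s + 12t = -31 and -3s + 7t = -18.
Solving simultaneously gives s = -1/29, t = -75/29.

s = -1/29, t = -75/29, minimum C = 912/29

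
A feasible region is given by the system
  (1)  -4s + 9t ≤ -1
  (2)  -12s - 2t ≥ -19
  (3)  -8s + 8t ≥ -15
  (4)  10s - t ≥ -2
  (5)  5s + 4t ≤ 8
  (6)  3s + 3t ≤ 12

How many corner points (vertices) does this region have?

5

The feasible vertices (each the meet of two boundaries and inside every other half-plane) are:
  (-19/86, -9/43)
  (76/61, 27/61)
  (13/8, -1/4)
  (30/19, 1/38)
  (-31/72, -83/36)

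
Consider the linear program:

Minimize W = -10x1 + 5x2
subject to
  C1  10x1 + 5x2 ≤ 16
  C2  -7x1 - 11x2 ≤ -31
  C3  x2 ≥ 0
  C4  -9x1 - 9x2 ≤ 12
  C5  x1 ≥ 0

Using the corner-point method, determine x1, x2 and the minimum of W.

Corner points and W = -10x1 + 5x2:
  (7/25, 66/25) → W = 52/5
  (0, 16/5) → W = 16
  (0, 31/11) → W = 155/11

x1 = 7/25, x2 = 66/25, minimum W = 52/5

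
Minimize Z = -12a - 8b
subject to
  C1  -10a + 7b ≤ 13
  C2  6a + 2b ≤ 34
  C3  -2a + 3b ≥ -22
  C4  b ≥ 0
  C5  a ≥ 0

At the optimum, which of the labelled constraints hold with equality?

Feasible corners and Z = -12a - 8b:
  (106/31, 209/31) → Z = -2944/31
  (0, 13/7) → Z = -104/7
  (17/3, 0) → Z = -68
  (0, 0) → Z = 0

The minimum is at (106/31, 209/31). Substituting into each constraint, equality holds for C1 and C2; the remaining constraints have slack.

C1 and C2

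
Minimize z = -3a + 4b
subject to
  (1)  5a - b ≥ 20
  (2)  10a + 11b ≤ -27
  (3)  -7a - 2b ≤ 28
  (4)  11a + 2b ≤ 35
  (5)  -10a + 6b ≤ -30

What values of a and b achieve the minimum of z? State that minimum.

a = 63/4, b = -553/8, minimum z = -1295/4

Vertices and z = -3a + 4b:
  (193/65, -67/13) → z = -1919/65
  (12/17, -280/17) → z = -68
  (439/101, -647/101) → z = -3905/101
  (63/4, -553/8) → z = -1295/4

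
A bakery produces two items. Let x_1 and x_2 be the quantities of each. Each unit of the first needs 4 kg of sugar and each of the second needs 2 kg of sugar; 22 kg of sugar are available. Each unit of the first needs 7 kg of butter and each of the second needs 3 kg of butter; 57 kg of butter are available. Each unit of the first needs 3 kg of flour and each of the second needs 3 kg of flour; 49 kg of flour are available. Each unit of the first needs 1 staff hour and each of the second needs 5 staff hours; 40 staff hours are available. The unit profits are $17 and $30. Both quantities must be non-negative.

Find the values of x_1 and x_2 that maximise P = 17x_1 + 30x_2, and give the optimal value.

x_1 = 5/3, x_2 = 23/3, maximum P = 775/3

Feasible corners and P = 17x_1 + 30x_2:
  (0, 0) → P = 0
  (0, 8) → P = 240
  (11/2, 0) → P = 187/2
  (5/3, 23/3) → P = 775/3

The optimum lies where 4x_1 + 2x_2 = 22 and x_1 + 5x_2 = 40.
Solving simultaneously gives x_1 = 5/3, x_2 = 23/3.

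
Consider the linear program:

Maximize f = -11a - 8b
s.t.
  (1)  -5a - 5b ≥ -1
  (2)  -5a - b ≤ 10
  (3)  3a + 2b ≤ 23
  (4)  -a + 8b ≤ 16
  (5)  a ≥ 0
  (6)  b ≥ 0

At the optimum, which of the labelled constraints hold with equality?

Extreme points and f = -11a - 8b:
  (0, 1/5) → f = -8/5
  (1/5, 0) → f = -11/5
  (0, 0) → f = 0

The maximum is at (0, 0). Substituting into each constraint, equality holds for (5) and (6); the remaining constraints have slack.

(5) and (6)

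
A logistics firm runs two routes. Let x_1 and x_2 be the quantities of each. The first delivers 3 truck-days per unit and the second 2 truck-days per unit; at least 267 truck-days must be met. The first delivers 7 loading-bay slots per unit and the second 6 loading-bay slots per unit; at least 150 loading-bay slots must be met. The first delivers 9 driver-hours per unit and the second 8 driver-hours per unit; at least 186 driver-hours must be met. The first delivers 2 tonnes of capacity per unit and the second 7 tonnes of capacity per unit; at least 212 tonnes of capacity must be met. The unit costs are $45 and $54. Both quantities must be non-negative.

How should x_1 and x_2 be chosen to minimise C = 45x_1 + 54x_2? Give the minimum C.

Corner points and C = 45x_1 + 54x_2:
  (0, 267/2) → C = 7209
  (106, 0) → C = 4770
  (85, 6) → C = 4149
The feasible region is unbounded (it extends along (0, 1), (1, 0)), but C strictly increases along every unbounded feasible direction, so there is no improving ray and the minimum is attained at a vertex.

The binding constraints are 3x_1 + 2x_2 = 267 and 2x_1 + 7x_2 = 212.
Solving simultaneously gives x_1 = 85, x_2 = 6.

x_1 = 85, x_2 = 6, minimum C = 4149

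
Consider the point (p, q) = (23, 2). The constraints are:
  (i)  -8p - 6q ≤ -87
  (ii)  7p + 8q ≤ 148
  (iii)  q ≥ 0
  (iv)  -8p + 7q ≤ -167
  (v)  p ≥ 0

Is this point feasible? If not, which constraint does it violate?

Constraint (ii): 7p + 8q = 177, which is not ≤ 148. All other constraints are satisfied.

not feasible — violates (ii)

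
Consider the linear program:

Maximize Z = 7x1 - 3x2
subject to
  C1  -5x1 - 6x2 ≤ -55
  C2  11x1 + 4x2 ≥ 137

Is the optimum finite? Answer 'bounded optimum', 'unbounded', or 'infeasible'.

unbounded

From the feasible point (301/23, -40/23), moving in the direction (6, -5) keeps every constraint satisfied while Z increases without bound.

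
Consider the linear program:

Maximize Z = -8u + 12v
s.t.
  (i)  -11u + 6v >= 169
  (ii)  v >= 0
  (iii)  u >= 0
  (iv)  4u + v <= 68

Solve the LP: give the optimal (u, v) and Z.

Feasible corners and Z = -8u + 12v:
  (0, 169/6) → Z = 338
  (239/35, 1424/35) → Z = 2168/5
  (0, 68) → Z = 816

At the optimal vertex, u = 0 and 4u + v = 68.
Solving simultaneously gives u = 0, v = 68.

u = 0, v = 68, maximum Z = 816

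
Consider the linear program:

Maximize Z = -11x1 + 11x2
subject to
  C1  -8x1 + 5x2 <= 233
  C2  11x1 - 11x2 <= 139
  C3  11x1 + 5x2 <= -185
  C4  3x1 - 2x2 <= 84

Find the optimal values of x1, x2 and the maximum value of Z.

Feasible corners and Z = -11x1 + 11x2:
  (-1086/11, -1225/11) → Z = -139
  (-22, 57/5) → Z = 1837/5
  (-335/44, -81/4) → Z = -139

The binding constraints are -8x1 + 5x2 = 233 and 11x1 + 5x2 = -185.
Solving simultaneously gives x1 = -22, x2 = 57/5.

x1 = -22, x2 = 57/5, maximum Z = 1837/5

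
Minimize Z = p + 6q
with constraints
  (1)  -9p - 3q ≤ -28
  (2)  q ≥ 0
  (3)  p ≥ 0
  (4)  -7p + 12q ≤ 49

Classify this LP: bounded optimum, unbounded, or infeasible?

bounded optimum

Vertices and Z = p + 6q:
  (28/9, 0) → Z = 28/9
  (63/43, 637/129) → Z = 1337/43
The feasible region has finitely many vertices and no improving ray; the minimum is 28/9 at (28/9, 0).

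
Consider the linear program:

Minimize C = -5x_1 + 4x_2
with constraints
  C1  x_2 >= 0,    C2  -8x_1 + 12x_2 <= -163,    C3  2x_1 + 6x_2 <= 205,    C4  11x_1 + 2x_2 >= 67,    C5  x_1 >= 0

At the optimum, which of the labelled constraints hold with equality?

C1 and C3

Vertices and C = -5x_1 + 4x_2:
  (163/8, 0) → C = -815/8
  (205/2, 0) → C = -1025/2
  (191/4, 73/4) → C = -663/4

The minimum is at (205/2, 0). Substituting into each constraint, equality holds for C1 and C3; the remaining constraints have slack.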